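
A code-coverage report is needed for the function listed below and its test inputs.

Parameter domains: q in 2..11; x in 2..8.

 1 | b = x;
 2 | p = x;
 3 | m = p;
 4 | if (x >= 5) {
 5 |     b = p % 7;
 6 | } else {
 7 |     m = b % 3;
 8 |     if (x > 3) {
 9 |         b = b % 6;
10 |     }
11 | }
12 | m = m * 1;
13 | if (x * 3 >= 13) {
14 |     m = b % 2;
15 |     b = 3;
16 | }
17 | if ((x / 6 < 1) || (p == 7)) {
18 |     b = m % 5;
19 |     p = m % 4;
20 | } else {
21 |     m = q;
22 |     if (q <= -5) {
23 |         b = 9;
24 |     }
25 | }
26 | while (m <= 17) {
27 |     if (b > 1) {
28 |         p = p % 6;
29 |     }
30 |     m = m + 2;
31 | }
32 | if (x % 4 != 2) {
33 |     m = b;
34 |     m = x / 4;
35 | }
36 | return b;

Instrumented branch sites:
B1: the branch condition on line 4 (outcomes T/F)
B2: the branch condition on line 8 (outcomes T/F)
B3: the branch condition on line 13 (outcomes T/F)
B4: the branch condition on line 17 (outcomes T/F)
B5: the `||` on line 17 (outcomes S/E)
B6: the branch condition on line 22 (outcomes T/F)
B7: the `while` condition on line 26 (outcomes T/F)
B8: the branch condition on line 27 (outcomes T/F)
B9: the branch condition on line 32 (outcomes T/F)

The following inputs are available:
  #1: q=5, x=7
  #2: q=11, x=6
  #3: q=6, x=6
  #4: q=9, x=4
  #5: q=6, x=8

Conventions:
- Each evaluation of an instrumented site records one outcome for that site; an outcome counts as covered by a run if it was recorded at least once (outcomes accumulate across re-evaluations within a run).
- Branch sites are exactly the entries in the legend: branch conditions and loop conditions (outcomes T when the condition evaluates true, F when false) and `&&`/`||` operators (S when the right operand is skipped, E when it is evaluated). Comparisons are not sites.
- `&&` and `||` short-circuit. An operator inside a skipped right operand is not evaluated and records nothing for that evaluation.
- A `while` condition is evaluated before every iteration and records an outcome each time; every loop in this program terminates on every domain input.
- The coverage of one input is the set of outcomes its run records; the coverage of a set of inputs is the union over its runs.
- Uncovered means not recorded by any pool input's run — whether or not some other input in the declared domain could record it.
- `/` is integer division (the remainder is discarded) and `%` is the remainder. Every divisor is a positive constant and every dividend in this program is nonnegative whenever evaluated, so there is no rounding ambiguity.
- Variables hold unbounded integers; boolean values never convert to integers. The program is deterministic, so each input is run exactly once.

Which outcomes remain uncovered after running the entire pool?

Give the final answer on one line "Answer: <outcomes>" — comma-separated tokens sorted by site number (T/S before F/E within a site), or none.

input #1, q=5, x=7: events B1->T, B3->T, B5->E, B4->T, B7->T, B8->F, B7->T, B8->F, B7->T, B8->F, B7->T, B8->F, B7->T, B8->F, ...; outcomes B1=T, B3=T, B4=T, B5=E, B7=T, B7=F, B8=F, B9=T
input #2, q=11, x=6: events B1->T, B3->T, B5->E, B4->F, B6->F, B7->T, B8->T, B7->T, B8->T, B7->T, B8->T, B7->T, B8->T, B7->F, ...; outcomes B1=T, B3=T, B4=F, B5=E, B6=F, B7=T, B7=F, B8=T, B9=F
input #3, q=6, x=6: events B1->T, B3->T, B5->E, B4->F, B6->F, B7->T, B8->T, B7->T, B8->T, B7->T, B8->T, B7->T, B8->T, B7->T, ...; outcomes B1=T, B3=T, B4=F, B5=E, B6=F, B7=T, B7=F, B8=T, B9=F
input #4, q=9, x=4: events B1->F, B2->T, B3->F, B5->S, B4->T, B7->T, B8->F, B7->T, B8->F, B7->T, B8->F, B7->T, B8->F, B7->T, ...; outcomes B1=F, B2=T, B3=F, B4=T, B5=S, B7=T, B7=F, B8=F, B9=T
input #5, q=6, x=8: events B1->T, B3->T, B5->E, B4->F, B6->F, B7->T, B8->T, B7->T, B8->T, B7->T, B8->T, B7->T, B8->T, B7->T, ...; outcomes B1=T, B3=T, B4=F, B5=E, B6=F, B7=T, B7=F, B8=T, B9=T
union over the pool: B1=T, B1=F, B2=T, B3=T, B3=F, B4=T, B4=F, B5=S, B5=E, B6=F, B7=T, B7=F, B8=T, B8=F, B9=T, B9=F
uncovered (2 of 18): B2=F, B6=T

Answer: B2=F, B6=T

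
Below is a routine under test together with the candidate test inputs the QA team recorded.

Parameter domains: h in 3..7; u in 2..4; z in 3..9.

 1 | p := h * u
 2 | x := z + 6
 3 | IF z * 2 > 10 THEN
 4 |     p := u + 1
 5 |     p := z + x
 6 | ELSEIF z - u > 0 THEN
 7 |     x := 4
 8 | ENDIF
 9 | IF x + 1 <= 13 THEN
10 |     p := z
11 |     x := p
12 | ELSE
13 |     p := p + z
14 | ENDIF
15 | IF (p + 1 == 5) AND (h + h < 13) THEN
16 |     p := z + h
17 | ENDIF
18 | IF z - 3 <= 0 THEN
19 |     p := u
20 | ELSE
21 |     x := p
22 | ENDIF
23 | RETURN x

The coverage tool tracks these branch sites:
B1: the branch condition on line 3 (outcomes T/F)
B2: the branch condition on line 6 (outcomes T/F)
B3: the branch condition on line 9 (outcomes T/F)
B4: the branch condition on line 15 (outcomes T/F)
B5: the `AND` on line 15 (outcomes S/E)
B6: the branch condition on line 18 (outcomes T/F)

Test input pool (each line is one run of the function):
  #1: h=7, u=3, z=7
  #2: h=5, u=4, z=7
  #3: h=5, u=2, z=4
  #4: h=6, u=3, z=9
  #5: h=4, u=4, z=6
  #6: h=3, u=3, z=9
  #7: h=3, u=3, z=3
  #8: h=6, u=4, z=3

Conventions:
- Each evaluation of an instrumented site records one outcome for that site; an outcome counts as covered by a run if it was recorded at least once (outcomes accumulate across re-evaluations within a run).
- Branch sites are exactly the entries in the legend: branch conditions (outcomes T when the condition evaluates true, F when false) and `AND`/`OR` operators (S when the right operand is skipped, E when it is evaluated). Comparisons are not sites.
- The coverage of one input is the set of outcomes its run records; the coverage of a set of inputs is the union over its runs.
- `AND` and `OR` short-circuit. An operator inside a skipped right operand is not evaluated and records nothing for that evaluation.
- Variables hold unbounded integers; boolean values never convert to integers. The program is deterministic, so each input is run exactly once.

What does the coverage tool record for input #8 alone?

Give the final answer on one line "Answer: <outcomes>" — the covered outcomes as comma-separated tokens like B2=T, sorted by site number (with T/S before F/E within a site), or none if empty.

Event log for input #8 (h=6, u=4, z=3):
  B1->F, B2->F, B3->T, B5->S, B4->F, B6->T
distinct outcomes covered: B1=F, B2=F, B3=T, B4=F, B5=S, B6=T

Answer: B1=F, B2=F, B3=T, B4=F, B5=S, B6=T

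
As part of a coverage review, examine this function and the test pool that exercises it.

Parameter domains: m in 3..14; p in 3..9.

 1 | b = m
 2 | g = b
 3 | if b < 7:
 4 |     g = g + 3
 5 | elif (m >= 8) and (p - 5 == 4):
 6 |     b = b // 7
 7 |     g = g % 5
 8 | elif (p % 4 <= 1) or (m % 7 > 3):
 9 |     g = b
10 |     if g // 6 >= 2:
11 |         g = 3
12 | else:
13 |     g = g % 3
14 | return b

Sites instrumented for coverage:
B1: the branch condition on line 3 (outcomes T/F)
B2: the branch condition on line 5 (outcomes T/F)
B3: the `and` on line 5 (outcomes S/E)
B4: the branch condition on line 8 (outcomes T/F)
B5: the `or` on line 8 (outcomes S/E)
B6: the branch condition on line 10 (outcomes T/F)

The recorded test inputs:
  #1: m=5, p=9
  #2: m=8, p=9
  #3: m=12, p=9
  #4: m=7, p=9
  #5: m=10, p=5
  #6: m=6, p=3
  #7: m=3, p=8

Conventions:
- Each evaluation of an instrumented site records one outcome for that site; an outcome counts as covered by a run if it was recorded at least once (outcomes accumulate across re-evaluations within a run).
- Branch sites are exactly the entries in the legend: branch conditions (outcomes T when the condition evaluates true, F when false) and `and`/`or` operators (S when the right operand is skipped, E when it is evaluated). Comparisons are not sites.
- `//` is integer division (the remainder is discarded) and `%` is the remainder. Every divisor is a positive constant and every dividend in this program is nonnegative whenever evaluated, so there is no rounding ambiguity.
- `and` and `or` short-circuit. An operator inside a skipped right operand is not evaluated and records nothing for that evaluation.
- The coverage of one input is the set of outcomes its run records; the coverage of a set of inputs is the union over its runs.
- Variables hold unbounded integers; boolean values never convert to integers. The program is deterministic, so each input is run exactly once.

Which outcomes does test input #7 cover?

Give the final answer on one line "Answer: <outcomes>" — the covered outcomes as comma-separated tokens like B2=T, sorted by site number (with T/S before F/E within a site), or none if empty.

Tracing the run of input #7 (m=3, p=8):
  B1->T
deduplicating events, the covered set is: B1=T

Answer: B1=T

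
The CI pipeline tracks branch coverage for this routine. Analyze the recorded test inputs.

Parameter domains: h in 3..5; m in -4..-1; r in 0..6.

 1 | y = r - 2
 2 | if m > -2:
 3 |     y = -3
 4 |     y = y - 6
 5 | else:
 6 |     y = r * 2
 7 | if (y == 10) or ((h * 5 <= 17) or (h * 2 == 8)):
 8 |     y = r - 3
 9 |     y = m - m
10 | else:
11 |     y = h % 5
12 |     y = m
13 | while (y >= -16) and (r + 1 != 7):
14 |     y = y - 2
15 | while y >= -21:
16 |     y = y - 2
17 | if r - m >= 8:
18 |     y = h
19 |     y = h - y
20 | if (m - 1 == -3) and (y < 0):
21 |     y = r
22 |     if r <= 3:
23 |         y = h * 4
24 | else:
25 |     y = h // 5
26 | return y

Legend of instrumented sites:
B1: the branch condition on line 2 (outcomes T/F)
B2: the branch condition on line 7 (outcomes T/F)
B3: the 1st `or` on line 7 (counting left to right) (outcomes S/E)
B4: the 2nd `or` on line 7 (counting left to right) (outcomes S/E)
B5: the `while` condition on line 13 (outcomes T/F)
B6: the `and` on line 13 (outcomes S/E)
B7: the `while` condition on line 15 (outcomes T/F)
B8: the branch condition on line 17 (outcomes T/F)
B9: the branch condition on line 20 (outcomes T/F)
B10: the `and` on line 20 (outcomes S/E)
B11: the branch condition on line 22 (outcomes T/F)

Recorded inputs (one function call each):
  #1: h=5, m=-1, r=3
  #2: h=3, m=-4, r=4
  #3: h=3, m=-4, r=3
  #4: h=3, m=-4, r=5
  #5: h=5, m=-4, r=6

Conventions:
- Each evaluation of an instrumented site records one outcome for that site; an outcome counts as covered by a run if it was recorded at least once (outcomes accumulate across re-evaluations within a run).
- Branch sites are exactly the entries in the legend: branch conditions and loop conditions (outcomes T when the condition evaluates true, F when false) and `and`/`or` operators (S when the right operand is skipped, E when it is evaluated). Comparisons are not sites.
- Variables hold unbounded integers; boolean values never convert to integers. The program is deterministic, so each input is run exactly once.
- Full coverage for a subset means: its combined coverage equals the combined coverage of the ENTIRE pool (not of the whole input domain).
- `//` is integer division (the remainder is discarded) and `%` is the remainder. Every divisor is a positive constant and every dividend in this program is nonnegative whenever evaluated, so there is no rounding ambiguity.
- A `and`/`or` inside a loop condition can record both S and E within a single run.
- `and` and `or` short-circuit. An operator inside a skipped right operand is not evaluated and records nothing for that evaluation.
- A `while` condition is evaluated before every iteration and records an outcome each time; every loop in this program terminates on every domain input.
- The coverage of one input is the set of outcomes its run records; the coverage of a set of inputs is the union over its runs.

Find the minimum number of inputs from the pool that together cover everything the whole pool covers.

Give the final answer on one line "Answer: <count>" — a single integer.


test 1 (h=5, m=-1, r=3) hits B1=T, B2=F, B3=E, B4=E, B5=T, B5=F, B6=S, B6=E, B7=T, B7=F, B8=F, B9=F, B10=S
test 2 (h=3, m=-4, r=4) hits B1=F, B2=T, B3=E, B4=S, B5=T, B5=F, B6=S, B6=E, B7=T, B7=F, B8=T, B9=F, B10=S
test 3 (h=3, m=-4, r=3) hits B1=F, B2=T, B3=E, B4=S, B5=T, B5=F, B6=S, B6=E, B7=T, B7=F, B8=F, B9=F, B10=S
test 4 (h=3, m=-4, r=5) hits B1=F, B2=T, B3=S, B5=T, B5=F, B6=S, B6=E, B7=T, B7=F, B8=T, B9=F, B10=S
test 5 (h=5, m=-4, r=6) hits B1=F, B2=F, B3=E, B4=E, B5=F, B6=E, B7=T, B7=F, B8=T, B9=F, B10=S
together the pool reaches 18 outcomes: B1=T, B1=F, B2=T, B2=F, B3=S, B3=E, B4=S, B4=E, B5=T, B5=F, B6=S, B6=E, B7=T, B7=F, B8=T, B8=F, B9=F, B10=S
checked all size-1 subsets: none covers 18 outcomes (max 13/18)
checked all size-2 subsets: none covers 18 outcomes (max 17/18)
the canonical winner is {1, 2, 4}: size 3, full 18-outcome coverage, earliest index list among size-3 covers
Answer: 3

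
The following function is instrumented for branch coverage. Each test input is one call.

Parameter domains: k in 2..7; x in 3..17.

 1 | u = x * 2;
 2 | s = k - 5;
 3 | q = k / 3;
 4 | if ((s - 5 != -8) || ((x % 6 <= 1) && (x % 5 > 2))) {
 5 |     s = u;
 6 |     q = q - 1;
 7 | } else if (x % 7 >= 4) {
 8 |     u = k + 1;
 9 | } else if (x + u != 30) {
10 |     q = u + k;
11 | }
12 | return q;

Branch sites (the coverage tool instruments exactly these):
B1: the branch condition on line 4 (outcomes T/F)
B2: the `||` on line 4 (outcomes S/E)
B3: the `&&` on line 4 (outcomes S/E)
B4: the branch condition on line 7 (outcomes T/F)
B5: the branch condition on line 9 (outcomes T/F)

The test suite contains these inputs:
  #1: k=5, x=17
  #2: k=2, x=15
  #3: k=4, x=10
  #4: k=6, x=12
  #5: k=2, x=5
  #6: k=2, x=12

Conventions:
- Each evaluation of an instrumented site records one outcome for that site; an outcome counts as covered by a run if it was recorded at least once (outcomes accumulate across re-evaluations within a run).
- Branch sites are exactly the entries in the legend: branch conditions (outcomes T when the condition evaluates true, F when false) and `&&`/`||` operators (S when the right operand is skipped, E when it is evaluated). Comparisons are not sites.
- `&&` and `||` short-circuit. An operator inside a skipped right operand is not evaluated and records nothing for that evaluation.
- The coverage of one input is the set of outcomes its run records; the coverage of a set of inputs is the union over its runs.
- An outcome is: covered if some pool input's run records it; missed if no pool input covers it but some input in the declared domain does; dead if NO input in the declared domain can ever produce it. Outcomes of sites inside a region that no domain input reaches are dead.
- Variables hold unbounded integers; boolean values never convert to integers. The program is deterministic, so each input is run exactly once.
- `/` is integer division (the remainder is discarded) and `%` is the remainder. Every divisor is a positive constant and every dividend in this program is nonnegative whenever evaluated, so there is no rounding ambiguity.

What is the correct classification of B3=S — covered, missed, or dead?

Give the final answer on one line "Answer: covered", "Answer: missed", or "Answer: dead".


B3=S is recorded by pool input(s) 2, 5 -> covered
Answer: covered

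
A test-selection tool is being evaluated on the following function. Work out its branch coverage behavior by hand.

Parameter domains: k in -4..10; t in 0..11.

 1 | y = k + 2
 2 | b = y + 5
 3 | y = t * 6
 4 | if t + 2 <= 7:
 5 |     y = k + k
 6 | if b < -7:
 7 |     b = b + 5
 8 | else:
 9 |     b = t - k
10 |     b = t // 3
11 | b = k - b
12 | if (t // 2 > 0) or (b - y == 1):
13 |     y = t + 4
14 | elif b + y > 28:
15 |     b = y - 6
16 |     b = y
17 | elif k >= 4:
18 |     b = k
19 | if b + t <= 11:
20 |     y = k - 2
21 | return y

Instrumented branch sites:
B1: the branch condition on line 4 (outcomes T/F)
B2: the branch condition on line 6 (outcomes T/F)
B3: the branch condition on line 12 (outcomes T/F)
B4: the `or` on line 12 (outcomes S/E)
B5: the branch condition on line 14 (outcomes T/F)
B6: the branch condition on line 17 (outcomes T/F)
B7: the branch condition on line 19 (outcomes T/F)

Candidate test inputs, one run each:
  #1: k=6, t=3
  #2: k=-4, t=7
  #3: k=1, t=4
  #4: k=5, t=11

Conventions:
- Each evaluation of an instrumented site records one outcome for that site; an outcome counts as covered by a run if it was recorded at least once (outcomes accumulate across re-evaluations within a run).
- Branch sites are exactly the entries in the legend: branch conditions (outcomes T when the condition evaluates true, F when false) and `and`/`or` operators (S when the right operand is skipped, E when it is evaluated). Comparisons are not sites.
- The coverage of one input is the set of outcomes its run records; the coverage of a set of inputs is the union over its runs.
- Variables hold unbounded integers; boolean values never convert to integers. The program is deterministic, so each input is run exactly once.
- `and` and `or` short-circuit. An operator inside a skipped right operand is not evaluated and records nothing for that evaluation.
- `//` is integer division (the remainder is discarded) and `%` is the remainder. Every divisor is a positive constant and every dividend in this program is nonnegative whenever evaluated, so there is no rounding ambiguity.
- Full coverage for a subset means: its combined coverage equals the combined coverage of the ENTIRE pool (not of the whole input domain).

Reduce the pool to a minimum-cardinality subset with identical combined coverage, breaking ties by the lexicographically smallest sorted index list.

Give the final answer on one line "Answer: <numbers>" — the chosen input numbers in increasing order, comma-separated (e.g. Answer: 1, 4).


#1 (k=6, t=3) -> B1->T, B2->F, B4->S, B3->T, B7->T; covered: B1=T, B2=F, B3=T, B4=S, B7=T
#2 (k=-4, t=7) -> B1->F, B2->F, B4->S, B3->T, B7->T; covered: B1=F, B2=F, B3=T, B4=S, B7=T
#3 (k=1, t=4) -> B1->T, B2->F, B4->S, B3->T, B7->T; covered: B1=T, B2=F, B3=T, B4=S, B7=T
#4 (k=5, t=11) -> B1->F, B2->F, B4->S, B3->T, B7->F; covered: B1=F, B2=F, B3=T, B4=S, B7=F
union over all inputs: B1=T, B1=F, B2=F, B3=T, B4=S, B7=T, B7=F (7 outcomes)
checked all size-1 subsets: none covers 7 outcomes (max 5/7)
the canonical winner is {1, 4}: size 2, full 7-outcome coverage, earliest index list among size-2 covers
Answer: 1, 4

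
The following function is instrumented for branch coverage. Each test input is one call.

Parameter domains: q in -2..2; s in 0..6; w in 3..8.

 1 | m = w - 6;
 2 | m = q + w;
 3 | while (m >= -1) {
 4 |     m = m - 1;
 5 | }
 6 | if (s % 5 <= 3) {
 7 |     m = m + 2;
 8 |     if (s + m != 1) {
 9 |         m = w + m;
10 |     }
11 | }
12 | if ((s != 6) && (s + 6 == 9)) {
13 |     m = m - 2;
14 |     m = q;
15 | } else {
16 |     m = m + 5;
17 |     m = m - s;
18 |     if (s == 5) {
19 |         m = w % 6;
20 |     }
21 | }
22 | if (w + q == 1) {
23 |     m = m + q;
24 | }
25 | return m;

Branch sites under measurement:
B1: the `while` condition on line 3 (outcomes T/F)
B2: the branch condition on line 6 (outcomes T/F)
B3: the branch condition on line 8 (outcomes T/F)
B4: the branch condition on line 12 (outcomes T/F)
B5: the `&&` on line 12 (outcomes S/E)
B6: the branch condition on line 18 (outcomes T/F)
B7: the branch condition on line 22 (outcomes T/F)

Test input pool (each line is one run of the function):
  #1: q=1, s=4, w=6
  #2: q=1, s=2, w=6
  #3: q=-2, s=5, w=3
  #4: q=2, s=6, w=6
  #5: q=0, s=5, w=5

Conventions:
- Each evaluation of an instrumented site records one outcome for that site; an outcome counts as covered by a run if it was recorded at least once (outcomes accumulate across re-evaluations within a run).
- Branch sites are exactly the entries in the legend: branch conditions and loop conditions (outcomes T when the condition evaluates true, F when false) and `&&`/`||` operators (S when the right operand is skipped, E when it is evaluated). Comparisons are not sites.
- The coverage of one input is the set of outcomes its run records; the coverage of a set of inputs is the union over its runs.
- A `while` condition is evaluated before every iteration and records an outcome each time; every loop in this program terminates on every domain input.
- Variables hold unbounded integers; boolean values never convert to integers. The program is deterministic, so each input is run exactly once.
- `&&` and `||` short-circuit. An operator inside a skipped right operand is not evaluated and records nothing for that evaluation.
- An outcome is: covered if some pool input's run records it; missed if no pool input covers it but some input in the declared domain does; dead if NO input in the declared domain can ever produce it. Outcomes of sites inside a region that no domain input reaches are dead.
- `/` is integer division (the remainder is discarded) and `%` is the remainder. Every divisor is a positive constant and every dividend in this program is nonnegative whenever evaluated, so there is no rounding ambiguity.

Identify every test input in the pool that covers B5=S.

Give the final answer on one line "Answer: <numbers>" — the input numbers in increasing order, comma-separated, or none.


input #1 (q=1, s=4, w=6): misses B5=S
input #2 (q=1, s=2, w=6): misses B5=S
input #3 (q=-2, s=5, w=3): misses B5=S
input #4 (q=2, s=6, w=6): covers B5=S
input #5 (q=0, s=5, w=5): misses B5=S
Answer: 4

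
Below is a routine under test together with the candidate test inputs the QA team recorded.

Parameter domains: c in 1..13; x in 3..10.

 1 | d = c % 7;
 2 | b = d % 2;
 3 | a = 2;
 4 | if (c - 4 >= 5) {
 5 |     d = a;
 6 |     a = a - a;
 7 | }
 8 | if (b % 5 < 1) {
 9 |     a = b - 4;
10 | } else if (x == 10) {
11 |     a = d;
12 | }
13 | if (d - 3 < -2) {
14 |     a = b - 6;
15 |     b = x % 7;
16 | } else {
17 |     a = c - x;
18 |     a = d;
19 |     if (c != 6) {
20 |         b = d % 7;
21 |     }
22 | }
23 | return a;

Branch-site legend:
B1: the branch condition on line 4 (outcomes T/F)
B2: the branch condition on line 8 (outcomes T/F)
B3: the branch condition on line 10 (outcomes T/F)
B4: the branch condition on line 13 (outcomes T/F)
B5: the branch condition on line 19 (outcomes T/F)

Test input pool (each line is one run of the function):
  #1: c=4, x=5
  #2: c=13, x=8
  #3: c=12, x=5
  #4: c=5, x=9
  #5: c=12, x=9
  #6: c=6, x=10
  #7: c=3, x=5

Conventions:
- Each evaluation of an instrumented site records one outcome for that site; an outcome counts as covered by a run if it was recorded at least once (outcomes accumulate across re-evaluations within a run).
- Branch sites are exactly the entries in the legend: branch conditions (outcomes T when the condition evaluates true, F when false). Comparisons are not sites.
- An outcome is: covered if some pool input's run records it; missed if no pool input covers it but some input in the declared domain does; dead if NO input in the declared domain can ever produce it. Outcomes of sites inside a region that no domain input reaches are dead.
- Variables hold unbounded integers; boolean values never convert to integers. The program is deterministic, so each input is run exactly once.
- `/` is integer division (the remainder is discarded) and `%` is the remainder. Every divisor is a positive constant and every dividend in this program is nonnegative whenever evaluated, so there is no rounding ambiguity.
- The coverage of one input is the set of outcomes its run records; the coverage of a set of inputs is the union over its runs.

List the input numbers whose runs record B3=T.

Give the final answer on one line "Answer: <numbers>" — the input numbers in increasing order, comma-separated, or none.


input #1 (c=4, x=5): never hits B3=T
input #2 (c=13, x=8): never hits B3=T
input #3 (c=12, x=5): never hits B3=T
input #4 (c=5, x=9): never hits B3=T
input #5 (c=12, x=9): never hits B3=T
input #6 (c=6, x=10): never hits B3=T
input #7 (c=3, x=5): never hits B3=T
Answer: none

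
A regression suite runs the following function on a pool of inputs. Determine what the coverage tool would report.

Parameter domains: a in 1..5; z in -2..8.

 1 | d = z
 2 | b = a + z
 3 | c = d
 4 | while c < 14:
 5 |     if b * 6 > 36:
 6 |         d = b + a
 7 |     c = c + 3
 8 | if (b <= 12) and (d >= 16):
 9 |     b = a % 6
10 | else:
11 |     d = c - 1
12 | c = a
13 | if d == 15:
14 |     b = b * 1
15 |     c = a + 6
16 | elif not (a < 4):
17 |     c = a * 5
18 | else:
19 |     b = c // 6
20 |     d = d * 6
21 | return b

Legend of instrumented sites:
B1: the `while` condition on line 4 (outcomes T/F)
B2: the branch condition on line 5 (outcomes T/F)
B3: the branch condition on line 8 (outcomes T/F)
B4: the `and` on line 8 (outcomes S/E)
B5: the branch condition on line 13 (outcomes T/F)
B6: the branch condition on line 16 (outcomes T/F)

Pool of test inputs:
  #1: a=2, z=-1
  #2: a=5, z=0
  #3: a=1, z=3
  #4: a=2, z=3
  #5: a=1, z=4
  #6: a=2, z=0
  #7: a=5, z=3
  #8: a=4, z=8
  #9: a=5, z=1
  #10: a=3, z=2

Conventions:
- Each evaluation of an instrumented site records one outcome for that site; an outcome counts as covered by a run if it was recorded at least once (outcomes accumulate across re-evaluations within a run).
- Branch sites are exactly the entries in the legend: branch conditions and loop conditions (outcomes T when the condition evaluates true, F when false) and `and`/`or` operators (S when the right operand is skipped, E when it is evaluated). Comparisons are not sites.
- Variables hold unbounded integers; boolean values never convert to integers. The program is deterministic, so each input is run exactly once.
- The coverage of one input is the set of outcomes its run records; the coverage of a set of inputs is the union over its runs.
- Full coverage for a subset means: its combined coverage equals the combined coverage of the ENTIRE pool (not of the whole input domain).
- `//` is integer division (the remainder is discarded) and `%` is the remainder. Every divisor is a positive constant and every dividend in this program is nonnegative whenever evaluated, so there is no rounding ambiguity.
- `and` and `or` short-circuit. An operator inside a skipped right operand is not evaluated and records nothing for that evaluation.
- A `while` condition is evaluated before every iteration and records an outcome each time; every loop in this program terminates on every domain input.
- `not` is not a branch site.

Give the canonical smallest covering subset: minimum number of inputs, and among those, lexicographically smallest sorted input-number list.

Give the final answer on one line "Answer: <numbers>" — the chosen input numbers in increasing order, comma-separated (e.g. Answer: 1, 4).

run #1 (a=2, z=-1) runs B1->T, B2->F, B1->T, B2->F, B1->T, B2->F, B1->T, B2->F, B1->T, B2->F, B1->F, B4->E, B3->F, B5->F, ...; records B1=T, B1=F, B2=F, B3=F, B4=E, B5=F, B6=F
run #2 (a=5, z=0) runs B1->T, B2->F, B1->T, B2->F, B1->T, B2->F, B1->T, B2->F, B1->T, B2->F, B1->F, B4->E, B3->F, B5->F, ...; records B1=T, B1=F, B2=F, B3=F, B4=E, B5=F, B6=T
run #3 (a=1, z=3) runs B1->T, B2->F, B1->T, B2->F, B1->T, B2->F, B1->T, B2->F, B1->F, B4->E, B3->F, B5->F, B6->F; records B1=T, B1=F, B2=F, B3=F, B4=E, B5=F, B6=F
run #4 (a=2, z=3) runs B1->T, B2->F, B1->T, B2->F, B1->T, B2->F, B1->T, B2->F, B1->F, B4->E, B3->F, B5->F, B6->F; records B1=T, B1=F, B2=F, B3=F, B4=E, B5=F, B6=F
run #5 (a=1, z=4) runs B1->T, B2->F, B1->T, B2->F, B1->T, B2->F, B1->T, B2->F, B1->F, B4->E, B3->F, B5->T; records B1=T, B1=F, B2=F, B3=F, B4=E, B5=T
run #6 (a=2, z=0) runs B1->T, B2->F, B1->T, B2->F, B1->T, B2->F, B1->T, B2->F, B1->T, B2->F, B1->F, B4->E, B3->F, B5->F, ...; records B1=T, B1=F, B2=F, B3=F, B4=E, B5=F, B6=F
run #7 (a=5, z=3) runs B1->T, B2->T, B1->T, B2->T, B1->T, B2->T, B1->T, B2->T, B1->F, B4->E, B3->F, B5->F, B6->T; records B1=T, B1=F, B2=T, B3=F, B4=E, B5=F, B6=T
run #8 (a=4, z=8) runs B1->T, B2->T, B1->T, B2->T, B1->F, B4->E, B3->T, B5->F, B6->T; records B1=T, B1=F, B2=T, B3=T, B4=E, B5=F, B6=T
run #9 (a=5, z=1) runs B1->T, B2->F, B1->T, B2->F, B1->T, B2->F, B1->T, B2->F, B1->T, B2->F, B1->F, B4->E, B3->F, B5->T; records B1=T, B1=F, B2=F, B3=F, B4=E, B5=T
run #10 (a=3, z=2) runs B1->T, B2->F, B1->T, B2->F, B1->T, B2->F, B1->T, B2->F, B1->F, B4->E, B3->F, B5->F, B6->F; records B1=T, B1=F, B2=F, B3=F, B4=E, B5=F, B6=F
together the pool reaches 11 outcomes: B1=T, B1=F, B2=T, B2=F, B3=T, B3=F, B4=E, B5=T, B5=F, B6=T, B6=F
size 1 is not enough: best union over all size-1 subsets is 7/11
size 2 is not enough: best union over all size-2 subsets is 10/11
size 3: inputs {1, 5, 8} cover all 11 outcomes, and no lexicographically smaller subset of this size does

Answer: 1, 5, 8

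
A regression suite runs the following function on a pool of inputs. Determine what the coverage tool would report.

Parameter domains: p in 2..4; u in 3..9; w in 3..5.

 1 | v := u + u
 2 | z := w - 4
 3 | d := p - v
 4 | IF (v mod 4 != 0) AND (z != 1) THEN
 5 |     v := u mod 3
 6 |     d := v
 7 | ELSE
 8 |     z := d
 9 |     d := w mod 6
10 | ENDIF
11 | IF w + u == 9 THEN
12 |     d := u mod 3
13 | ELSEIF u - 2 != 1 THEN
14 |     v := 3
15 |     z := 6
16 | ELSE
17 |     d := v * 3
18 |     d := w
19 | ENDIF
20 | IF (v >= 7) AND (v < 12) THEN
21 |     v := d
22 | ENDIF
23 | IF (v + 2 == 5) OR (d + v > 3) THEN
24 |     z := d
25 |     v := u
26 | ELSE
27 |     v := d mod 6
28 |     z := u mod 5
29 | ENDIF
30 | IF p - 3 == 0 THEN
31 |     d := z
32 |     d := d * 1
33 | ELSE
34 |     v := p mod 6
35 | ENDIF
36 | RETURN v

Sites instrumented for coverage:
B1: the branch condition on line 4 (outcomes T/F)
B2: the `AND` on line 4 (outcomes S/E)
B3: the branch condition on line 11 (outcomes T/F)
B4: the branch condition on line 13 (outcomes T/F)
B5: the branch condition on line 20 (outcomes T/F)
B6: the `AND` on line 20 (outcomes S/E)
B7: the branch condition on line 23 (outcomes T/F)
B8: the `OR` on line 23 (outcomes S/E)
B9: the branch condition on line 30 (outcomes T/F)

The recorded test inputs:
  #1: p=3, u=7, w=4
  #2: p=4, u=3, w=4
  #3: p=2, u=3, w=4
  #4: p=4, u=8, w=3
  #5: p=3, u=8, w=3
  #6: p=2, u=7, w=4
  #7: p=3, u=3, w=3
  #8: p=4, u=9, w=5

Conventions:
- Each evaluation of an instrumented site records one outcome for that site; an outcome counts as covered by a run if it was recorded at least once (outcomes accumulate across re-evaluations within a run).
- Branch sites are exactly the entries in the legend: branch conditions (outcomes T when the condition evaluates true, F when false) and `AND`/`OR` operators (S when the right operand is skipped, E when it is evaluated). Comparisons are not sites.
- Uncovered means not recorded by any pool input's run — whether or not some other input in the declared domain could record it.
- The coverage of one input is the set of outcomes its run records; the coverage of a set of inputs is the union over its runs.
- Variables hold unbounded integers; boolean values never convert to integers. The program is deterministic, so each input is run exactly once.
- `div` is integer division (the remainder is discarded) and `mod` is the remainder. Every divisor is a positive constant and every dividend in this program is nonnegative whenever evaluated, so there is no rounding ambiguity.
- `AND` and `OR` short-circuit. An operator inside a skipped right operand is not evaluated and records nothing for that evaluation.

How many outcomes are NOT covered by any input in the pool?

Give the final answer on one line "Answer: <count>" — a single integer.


input #1, p=3, u=7, w=4: events B2->E, B1->T, B3->F, B4->T, B6->S, B5->F, B8->S, B7->T, B9->T; outcomes B1=T, B2=E, B3=F, B4=T, B5=F, B6=S, B7=T, B8=S, B9=T
input #2, p=4, u=3, w=4: events B2->E, B1->T, B3->F, B4->F, B6->S, B5->F, B8->E, B7->T, B9->F; outcomes B1=T, B2=E, B3=F, B4=F, B5=F, B6=S, B7=T, B8=E, B9=F
input #3, p=2, u=3, w=4: events B2->E, B1->T, B3->F, B4->F, B6->S, B5->F, B8->E, B7->T, B9->F; outcomes B1=T, B2=E, B3=F, B4=F, B5=F, B6=S, B7=T, B8=E, B9=F
input #4, p=4, u=8, w=3: events B2->S, B1->F, B3->F, B4->T, B6->S, B5->F, B8->S, B7->T, B9->F; outcomes B1=F, B2=S, B3=F, B4=T, B5=F, B6=S, B7=T, B8=S, B9=F
input #5, p=3, u=8, w=3: events B2->S, B1->F, B3->F, B4->T, B6->S, B5->F, B8->S, B7->T, B9->T; outcomes B1=F, B2=S, B3=F, B4=T, B5=F, B6=S, B7=T, B8=S, B9=T
input #6, p=2, u=7, w=4: events B2->E, B1->T, B3->F, B4->T, B6->S, B5->F, B8->S, B7->T, B9->F; outcomes B1=T, B2=E, B3=F, B4=T, B5=F, B6=S, B7=T, B8=S, B9=F
input #7, p=3, u=3, w=3: events B2->E, B1->T, B3->F, B4->F, B6->S, B5->F, B8->E, B7->F, B9->T; outcomes B1=T, B2=E, B3=F, B4=F, B5=F, B6=S, B7=F, B8=E, B9=T
input #8, p=4, u=9, w=5: events B2->E, B1->F, B3->F, B4->T, B6->S, B5->F, B8->S, B7->T, B9->F; outcomes B1=F, B2=E, B3=F, B4=T, B5=F, B6=S, B7=T, B8=S, B9=F
union over the pool: B1=T, B1=F, B2=S, B2=E, B3=F, B4=T, B4=F, B5=F, B6=S, B7=T, B7=F, B8=S, B8=E, B9=T, B9=F
uncovered (3 of 18): B3=T, B5=T, B6=E
Answer: 3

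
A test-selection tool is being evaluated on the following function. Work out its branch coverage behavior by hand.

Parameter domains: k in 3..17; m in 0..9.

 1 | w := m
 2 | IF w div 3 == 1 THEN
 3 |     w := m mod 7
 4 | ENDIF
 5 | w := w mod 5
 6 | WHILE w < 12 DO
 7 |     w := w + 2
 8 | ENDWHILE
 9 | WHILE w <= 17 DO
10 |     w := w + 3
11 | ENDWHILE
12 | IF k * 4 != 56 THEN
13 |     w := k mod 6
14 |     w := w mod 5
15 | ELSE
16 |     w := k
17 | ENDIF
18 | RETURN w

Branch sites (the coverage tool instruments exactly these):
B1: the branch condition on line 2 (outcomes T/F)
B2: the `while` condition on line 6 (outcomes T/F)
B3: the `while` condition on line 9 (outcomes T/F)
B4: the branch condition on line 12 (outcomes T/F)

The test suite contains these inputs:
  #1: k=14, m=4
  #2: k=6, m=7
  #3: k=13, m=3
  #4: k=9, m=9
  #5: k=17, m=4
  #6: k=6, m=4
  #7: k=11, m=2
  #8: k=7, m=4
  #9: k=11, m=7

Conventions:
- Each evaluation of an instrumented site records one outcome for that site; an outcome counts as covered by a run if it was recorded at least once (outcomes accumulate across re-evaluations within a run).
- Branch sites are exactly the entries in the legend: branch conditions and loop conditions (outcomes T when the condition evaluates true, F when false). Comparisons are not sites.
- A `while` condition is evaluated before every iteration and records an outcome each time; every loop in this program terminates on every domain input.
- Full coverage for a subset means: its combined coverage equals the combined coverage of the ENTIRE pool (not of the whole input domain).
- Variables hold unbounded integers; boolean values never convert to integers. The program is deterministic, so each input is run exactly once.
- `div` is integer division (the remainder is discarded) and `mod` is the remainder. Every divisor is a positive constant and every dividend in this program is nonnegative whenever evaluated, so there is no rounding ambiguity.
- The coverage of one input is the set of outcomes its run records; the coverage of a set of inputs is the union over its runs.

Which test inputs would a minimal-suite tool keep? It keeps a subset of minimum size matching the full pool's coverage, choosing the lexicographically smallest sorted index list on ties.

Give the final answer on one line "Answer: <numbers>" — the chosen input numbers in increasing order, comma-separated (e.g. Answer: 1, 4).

run #1 (k=14, m=4) runs B1->T, B2->T, B2->T, B2->T, B2->T, B2->F, B3->T, B3->T, B3->F, B4->F; records B1=T, B2=T, B2=F, B3=T, B3=F, B4=F
run #2 (k=6, m=7) runs B1->F, B2->T, B2->T, B2->T, B2->T, B2->T, B2->F, B3->T, B3->T, B3->F, B4->T; records B1=F, B2=T, B2=F, B3=T, B3=F, B4=T
run #3 (k=13, m=3) runs B1->T, B2->T, B2->T, B2->T, B2->T, B2->T, B2->F, B3->T, B3->T, B3->F, B4->T; records B1=T, B2=T, B2=F, B3=T, B3=F, B4=T
run #4 (k=9, m=9) runs B1->F, B2->T, B2->T, B2->T, B2->T, B2->F, B3->T, B3->T, B3->F, B4->T; records B1=F, B2=T, B2=F, B3=T, B3=F, B4=T
run #5 (k=17, m=4) runs B1->T, B2->T, B2->T, B2->T, B2->T, B2->F, B3->T, B3->T, B3->F, B4->T; records B1=T, B2=T, B2=F, B3=T, B3=F, B4=T
run #6 (k=6, m=4) runs B1->T, B2->T, B2->T, B2->T, B2->T, B2->F, B3->T, B3->T, B3->F, B4->T; records B1=T, B2=T, B2=F, B3=T, B3=F, B4=T
run #7 (k=11, m=2) runs B1->F, B2->T, B2->T, B2->T, B2->T, B2->T, B2->F, B3->T, B3->T, B3->F, B4->T; records B1=F, B2=T, B2=F, B3=T, B3=F, B4=T
run #8 (k=7, m=4) runs B1->T, B2->T, B2->T, B2->T, B2->T, B2->F, B3->T, B3->T, B3->F, B4->T; records B1=T, B2=T, B2=F, B3=T, B3=F, B4=T
run #9 (k=11, m=7) runs B1->F, B2->T, B2->T, B2->T, B2->T, B2->T, B2->F, B3->T, B3->T, B3->F, B4->T; records B1=F, B2=T, B2=F, B3=T, B3=F, B4=T
union over all inputs: B1=T, B1=F, B2=T, B2=F, B3=T, B3=F, B4=T, B4=F (8 outcomes)
checked all size-1 subsets: none covers 8 outcomes (max 6/8)
at size 2, {1, 2} reaches all 8 outcomes; every lexicographically earlier size-2 subset fails

Answer: 1, 2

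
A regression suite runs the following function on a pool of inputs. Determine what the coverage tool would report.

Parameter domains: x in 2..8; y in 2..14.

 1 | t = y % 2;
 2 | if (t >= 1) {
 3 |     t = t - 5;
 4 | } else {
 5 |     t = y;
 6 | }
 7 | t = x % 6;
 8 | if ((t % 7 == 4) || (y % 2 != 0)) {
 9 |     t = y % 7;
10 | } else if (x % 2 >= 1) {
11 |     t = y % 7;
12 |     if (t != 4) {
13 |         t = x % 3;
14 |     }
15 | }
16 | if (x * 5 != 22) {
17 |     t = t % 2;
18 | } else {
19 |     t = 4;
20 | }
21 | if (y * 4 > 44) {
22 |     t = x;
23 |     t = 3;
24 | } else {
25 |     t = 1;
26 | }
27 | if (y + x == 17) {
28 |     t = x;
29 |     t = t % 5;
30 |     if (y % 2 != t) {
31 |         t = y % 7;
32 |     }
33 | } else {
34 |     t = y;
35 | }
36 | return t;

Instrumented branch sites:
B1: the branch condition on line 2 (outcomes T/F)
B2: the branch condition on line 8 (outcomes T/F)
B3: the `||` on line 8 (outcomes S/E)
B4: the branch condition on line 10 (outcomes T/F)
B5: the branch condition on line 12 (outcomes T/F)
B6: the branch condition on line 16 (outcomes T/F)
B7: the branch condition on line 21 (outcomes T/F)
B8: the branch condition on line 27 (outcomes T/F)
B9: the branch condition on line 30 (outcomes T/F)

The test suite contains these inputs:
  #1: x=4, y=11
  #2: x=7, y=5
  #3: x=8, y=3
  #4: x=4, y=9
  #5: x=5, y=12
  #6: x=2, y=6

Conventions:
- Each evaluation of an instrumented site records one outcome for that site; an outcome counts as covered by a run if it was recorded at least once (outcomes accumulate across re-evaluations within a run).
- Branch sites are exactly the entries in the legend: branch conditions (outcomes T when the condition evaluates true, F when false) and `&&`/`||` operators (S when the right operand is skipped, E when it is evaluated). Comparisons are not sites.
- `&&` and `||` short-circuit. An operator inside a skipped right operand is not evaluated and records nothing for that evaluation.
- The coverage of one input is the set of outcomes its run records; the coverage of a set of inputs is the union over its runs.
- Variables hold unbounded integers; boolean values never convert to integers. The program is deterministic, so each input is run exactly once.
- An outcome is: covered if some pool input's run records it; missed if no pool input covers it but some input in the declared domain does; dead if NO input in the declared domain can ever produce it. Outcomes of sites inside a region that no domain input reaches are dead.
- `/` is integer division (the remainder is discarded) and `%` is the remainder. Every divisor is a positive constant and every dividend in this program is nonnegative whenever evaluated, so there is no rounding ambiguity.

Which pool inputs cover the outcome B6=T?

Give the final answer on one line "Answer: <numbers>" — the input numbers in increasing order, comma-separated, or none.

input #1 (x=4, y=11): produces B6=T
input #2 (x=7, y=5): produces B6=T
input #3 (x=8, y=3): produces B6=T
input #4 (x=4, y=9): produces B6=T
input #5 (x=5, y=12): produces B6=T
input #6 (x=2, y=6): produces B6=T

Answer: 1, 2, 3, 4, 5, 6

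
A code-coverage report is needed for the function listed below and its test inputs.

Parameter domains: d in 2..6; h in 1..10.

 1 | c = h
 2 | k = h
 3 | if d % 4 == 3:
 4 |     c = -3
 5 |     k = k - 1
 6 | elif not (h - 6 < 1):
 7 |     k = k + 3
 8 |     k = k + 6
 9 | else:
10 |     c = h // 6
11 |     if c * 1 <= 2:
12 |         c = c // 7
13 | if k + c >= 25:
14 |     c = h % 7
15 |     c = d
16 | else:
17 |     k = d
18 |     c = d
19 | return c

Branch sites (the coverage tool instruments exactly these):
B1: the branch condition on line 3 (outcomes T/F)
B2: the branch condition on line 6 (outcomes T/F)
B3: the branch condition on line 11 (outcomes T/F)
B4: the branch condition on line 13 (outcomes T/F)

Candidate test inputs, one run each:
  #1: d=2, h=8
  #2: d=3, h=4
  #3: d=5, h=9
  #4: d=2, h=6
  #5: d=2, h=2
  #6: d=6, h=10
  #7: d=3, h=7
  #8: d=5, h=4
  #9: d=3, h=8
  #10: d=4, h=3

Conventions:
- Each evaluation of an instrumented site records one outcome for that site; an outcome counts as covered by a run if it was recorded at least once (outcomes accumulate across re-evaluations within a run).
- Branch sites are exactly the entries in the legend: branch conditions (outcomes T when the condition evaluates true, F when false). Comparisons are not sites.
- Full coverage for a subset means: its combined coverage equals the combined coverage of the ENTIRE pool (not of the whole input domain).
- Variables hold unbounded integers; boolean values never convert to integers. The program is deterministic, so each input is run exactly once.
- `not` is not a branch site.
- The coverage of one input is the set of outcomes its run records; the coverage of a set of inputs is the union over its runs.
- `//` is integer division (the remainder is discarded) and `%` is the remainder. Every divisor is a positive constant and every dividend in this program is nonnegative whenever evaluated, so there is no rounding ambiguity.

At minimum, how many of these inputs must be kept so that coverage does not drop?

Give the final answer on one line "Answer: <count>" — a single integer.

run #1 (d=2, h=8) records B1=F, B2=T, B4=T
run #2 (d=3, h=4) records B1=T, B4=F
run #3 (d=5, h=9) records B1=F, B2=T, B4=T
run #4 (d=2, h=6) records B1=F, B2=F, B3=T, B4=F
run #5 (d=2, h=2) records B1=F, B2=F, B3=T, B4=F
run #6 (d=6, h=10) records B1=F, B2=T, B4=T
run #7 (d=3, h=7) records B1=T, B4=F
run #8 (d=5, h=4) records B1=F, B2=F, B3=T, B4=F
run #9 (d=3, h=8) records B1=T, B4=F
run #10 (d=4, h=3) records B1=F, B2=F, B3=T, B4=F
together the pool reaches 7 outcomes: B1=T, B1=F, B2=T, B2=F, B3=T, B4=T, B4=F
size 1 is not enough: best union over all size-1 subsets is 4/7
size 2 is not enough: best union over all size-2 subsets is 6/7
size 3: inputs {1, 2, 4} cover all 7 outcomes, and no lexicographically smaller subset of this size does

Answer: 3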